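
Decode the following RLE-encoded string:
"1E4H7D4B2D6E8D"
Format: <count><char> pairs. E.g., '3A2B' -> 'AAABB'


Expanding each <count><char> pair:
  1E -> 'E'
  4H -> 'HHHH'
  7D -> 'DDDDDDD'
  4B -> 'BBBB'
  2D -> 'DD'
  6E -> 'EEEEEE'
  8D -> 'DDDDDDDD'

Decoded = EHHHHDDDDDDDBBBBDDEEEEEEDDDDDDDD


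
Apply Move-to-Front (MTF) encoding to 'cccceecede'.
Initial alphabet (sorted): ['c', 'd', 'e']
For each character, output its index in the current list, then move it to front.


MTF encoding:
'c': index 0 in ['c', 'd', 'e'] -> ['c', 'd', 'e']
'c': index 0 in ['c', 'd', 'e'] -> ['c', 'd', 'e']
'c': index 0 in ['c', 'd', 'e'] -> ['c', 'd', 'e']
'c': index 0 in ['c', 'd', 'e'] -> ['c', 'd', 'e']
'e': index 2 in ['c', 'd', 'e'] -> ['e', 'c', 'd']
'e': index 0 in ['e', 'c', 'd'] -> ['e', 'c', 'd']
'c': index 1 in ['e', 'c', 'd'] -> ['c', 'e', 'd']
'e': index 1 in ['c', 'e', 'd'] -> ['e', 'c', 'd']
'd': index 2 in ['e', 'c', 'd'] -> ['d', 'e', 'c']
'e': index 1 in ['d', 'e', 'c'] -> ['e', 'd', 'c']


Output: [0, 0, 0, 0, 2, 0, 1, 1, 2, 1]


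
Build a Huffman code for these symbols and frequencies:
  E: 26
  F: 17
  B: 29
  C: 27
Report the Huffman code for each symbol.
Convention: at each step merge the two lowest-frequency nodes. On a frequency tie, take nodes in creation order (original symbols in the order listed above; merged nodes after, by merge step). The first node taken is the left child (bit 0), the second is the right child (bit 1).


Huffman tree construction:
Step 1: Merge F(17) + E(26) = 43
Step 2: Merge C(27) + B(29) = 56
Step 3: Merge (F+E)(43) + (C+B)(56) = 99
Read each symbol's code off the tree from the root (left child = 0, right child = 1).

Codes:
  E: 01 (length 2)
  F: 00 (length 2)
  B: 11 (length 2)
  C: 10 (length 2)
Average code length: 198/99 = 2.0000 bits/symbol


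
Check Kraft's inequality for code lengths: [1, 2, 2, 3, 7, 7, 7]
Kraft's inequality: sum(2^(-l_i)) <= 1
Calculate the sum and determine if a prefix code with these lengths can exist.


Sum = 2^(-1) + 2^(-2) + 2^(-2) + 2^(-3) + 2^(-7) + 2^(-7) + 2^(-7)
    = 0.5 + 0.25 + 0.25 + 0.125 + 0.0078125 + 0.0078125 + 0.0078125
    = 147/128 = 1.1484375
Since 1.1484375 > 1, Kraft's inequality is NOT satisfied.
A prefix code with these lengths CANNOT exist.

Kraft sum = 1.1484375. Not satisfied.


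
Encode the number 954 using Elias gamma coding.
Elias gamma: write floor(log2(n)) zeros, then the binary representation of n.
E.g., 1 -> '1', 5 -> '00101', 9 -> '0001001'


num_bits = floor(log2(954)) + 1 = 10
leading_zeros = num_bits - 1 = 9
binary(954) = 1110111010

Elias gamma(954) = '000000000' + '1110111010' = 0000000001110111010 (19 bits)


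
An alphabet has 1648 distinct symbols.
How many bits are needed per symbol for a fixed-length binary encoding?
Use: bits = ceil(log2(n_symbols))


log2(1648) = 10.6865
Bracket: 2^10 = 1024 < 1648 <= 2^11 = 2048
So ceil(log2(1648)) = 11

bits = ceil(log2(1648)) = ceil(10.6865) = 11 bits


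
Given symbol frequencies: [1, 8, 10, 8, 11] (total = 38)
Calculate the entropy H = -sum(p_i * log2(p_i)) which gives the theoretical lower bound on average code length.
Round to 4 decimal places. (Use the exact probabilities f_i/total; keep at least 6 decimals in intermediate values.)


Per-symbol terms -p_i * log2(p_i) with p_i = f_i/38:
  p = 1/38 = 0.026316: log2(p) = -5.247928, -p*log2(p) = 0.138103
  p = 8/38 = 0.210526: log2(p) = -2.247928, -p*log2(p) = 0.473248
  p = 10/38 = 0.263158: log2(p) = -1.925999, -p*log2(p) = 0.506842
  p = 8/38 = 0.210526: log2(p) = -2.247928, -p*log2(p) = 0.473248
  p = 11/38 = 0.289474: log2(p) = -1.788496, -p*log2(p) = 0.517722
H = 0.138103 + 0.473248 + 0.506842 + 0.473248 + 0.517722 = 2.109163

H = 2.1092 bits/symbol


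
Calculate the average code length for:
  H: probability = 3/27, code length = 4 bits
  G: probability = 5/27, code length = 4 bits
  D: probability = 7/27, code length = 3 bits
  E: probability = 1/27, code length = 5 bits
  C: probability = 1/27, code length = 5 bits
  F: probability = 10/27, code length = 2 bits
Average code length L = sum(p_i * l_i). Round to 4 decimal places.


Weighted contributions p_i * l_i:
  H: (3/27) * 4 = 12/27
  G: (5/27) * 4 = 20/27
  D: (7/27) * 3 = 21/27
  E: (1/27) * 5 = 5/27
  C: (1/27) * 5 = 5/27
  F: (10/27) * 2 = 20/27
Sum = (12 + 20 + 21 + 5 + 5 + 20)/27 = 83/27

L = 83/27 = 3.0741 bits/symbol


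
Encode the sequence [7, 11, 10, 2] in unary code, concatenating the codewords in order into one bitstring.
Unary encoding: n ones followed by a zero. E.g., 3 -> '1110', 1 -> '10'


Encode each number as n ones followed by a terminating 0:
  7 -> 11111110 (8 bits)
  11 -> 111111111110 (12 bits)
  10 -> 11111111110 (11 bits)
  2 -> 110 (3 bits)
Total length = 8 + 12 + 11 + 3 = 34 bits.

Unary([7, 11, 10, 2]) = 1111111011111111111011111111110110 (34 bits)


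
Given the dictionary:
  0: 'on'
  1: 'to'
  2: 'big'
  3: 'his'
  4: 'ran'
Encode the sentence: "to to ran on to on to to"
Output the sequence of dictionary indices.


Look up each word in the dictionary:
  'to' -> 1
  'to' -> 1
  'ran' -> 4
  'on' -> 0
  'to' -> 1
  'on' -> 0
  'to' -> 1
  'to' -> 1

Encoded: [1, 1, 4, 0, 1, 0, 1, 1]


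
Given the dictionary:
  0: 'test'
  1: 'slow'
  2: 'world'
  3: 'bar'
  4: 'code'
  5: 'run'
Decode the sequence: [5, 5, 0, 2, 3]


Look up each index in the dictionary:
  5 -> 'run'
  5 -> 'run'
  0 -> 'test'
  2 -> 'world'
  3 -> 'bar'

Decoded: "run run test world bar"


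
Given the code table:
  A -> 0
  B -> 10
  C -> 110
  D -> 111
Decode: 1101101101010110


Decoding:
110 -> C
110 -> C
110 -> C
10 -> B
10 -> B
110 -> C


Result: CCCBBC


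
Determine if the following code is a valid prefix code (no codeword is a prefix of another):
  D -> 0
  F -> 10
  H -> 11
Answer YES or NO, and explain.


Checking each pair (does one codeword prefix another?):
  D='0' vs F='10': no prefix
  D='0' vs H='11': no prefix
  F='10' vs D='0': no prefix
  F='10' vs H='11': no prefix
  H='11' vs D='0': no prefix
  H='11' vs F='10': no prefix
No violation found over all pairs.

YES -- this is a valid prefix code. No codeword is a prefix of any other codeword.


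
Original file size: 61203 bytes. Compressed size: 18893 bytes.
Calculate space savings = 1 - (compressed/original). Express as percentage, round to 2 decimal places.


ratio = compressed/original = 18893/61203 = 0.308694
savings = 1 - ratio = 1 - 0.308694 = 0.691306
as a percentage: 0.691306 * 100 = 69.13%

Space savings = 1 - 18893/61203 = 69.13%


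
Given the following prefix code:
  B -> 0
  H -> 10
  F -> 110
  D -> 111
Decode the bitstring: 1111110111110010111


Decoding step by step:
Bits 111 -> D
Bits 111 -> D
Bits 0 -> B
Bits 111 -> D
Bits 110 -> F
Bits 0 -> B
Bits 10 -> H
Bits 111 -> D


Decoded message: DDBDFBHD


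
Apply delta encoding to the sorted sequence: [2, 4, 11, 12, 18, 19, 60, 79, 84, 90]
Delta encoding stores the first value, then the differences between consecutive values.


First value: 2
Deltas:
  4 - 2 = 2
  11 - 4 = 7
  12 - 11 = 1
  18 - 12 = 6
  19 - 18 = 1
  60 - 19 = 41
  79 - 60 = 19
  84 - 79 = 5
  90 - 84 = 6


Delta encoded: [2, 2, 7, 1, 6, 1, 41, 19, 5, 6]


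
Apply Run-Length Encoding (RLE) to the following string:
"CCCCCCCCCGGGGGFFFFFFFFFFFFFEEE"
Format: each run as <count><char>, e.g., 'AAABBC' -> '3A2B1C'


Scanning runs left to right:
  i=0: run of 'C' x 9 -> '9C'
  i=9: run of 'G' x 5 -> '5G'
  i=14: run of 'F' x 13 -> '13F'
  i=27: run of 'E' x 3 -> '3E'

RLE = 9C5G13F3E


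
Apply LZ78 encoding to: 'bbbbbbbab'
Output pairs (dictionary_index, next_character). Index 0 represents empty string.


LZ78 encoding steps:
Dictionary: {0: ''}
Step 1: w='' (idx 0), next='b' -> output (0, 'b'), add 'b' as idx 1
Step 2: w='b' (idx 1), next='b' -> output (1, 'b'), add 'bb' as idx 2
Step 3: w='bb' (idx 2), next='b' -> output (2, 'b'), add 'bbb' as idx 3
Step 4: w='b' (idx 1), next='a' -> output (1, 'a'), add 'ba' as idx 4
Step 5: w='b' (idx 1), end of input -> output (1, '')


Encoded: [(0, 'b'), (1, 'b'), (2, 'b'), (1, 'a'), (1, '')]


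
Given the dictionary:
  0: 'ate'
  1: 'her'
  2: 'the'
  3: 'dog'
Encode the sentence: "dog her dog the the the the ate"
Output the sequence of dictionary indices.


Look up each word in the dictionary:
  'dog' -> 3
  'her' -> 1
  'dog' -> 3
  'the' -> 2
  'the' -> 2
  'the' -> 2
  'the' -> 2
  'ate' -> 0

Encoded: [3, 1, 3, 2, 2, 2, 2, 0]


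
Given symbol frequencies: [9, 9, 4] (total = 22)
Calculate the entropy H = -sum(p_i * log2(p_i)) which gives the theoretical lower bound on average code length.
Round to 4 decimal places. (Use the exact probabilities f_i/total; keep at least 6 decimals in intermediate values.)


Per-symbol terms -p_i * log2(p_i) with p_i = f_i/22:
  p = 9/22 = 0.409091: log2(p) = -1.289507, -p*log2(p) = 0.527525
  p = 9/22 = 0.409091: log2(p) = -1.289507, -p*log2(p) = 0.527525
  p = 4/22 = 0.181818: log2(p) = -2.459432, -p*log2(p) = 0.447169
H = 0.527525 + 0.527525 + 0.447169 = 1.502219

H = 1.5022 bits/symbol


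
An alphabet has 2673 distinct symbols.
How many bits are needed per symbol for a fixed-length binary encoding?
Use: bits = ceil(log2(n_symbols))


log2(2673) = 11.3842
Bracket: 2^11 = 2048 < 2673 <= 2^12 = 4096
So ceil(log2(2673)) = 12

bits = ceil(log2(2673)) = ceil(11.3842) = 12 bits


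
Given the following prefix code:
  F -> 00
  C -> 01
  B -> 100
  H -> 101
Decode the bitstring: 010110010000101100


Decoding step by step:
Bits 01 -> C
Bits 01 -> C
Bits 100 -> B
Bits 100 -> B
Bits 00 -> F
Bits 101 -> H
Bits 100 -> B


Decoded message: CCBBFHB


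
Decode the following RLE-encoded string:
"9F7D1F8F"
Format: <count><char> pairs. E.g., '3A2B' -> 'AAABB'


Expanding each <count><char> pair:
  9F -> 'FFFFFFFFF'
  7D -> 'DDDDDDD'
  1F -> 'F'
  8F -> 'FFFFFFFF'

Decoded = FFFFFFFFFDDDDDDDFFFFFFFFF


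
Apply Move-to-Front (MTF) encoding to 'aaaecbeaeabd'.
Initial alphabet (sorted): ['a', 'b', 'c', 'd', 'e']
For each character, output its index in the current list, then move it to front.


MTF encoding:
'a': index 0 in ['a', 'b', 'c', 'd', 'e'] -> ['a', 'b', 'c', 'd', 'e']
'a': index 0 in ['a', 'b', 'c', 'd', 'e'] -> ['a', 'b', 'c', 'd', 'e']
'a': index 0 in ['a', 'b', 'c', 'd', 'e'] -> ['a', 'b', 'c', 'd', 'e']
'e': index 4 in ['a', 'b', 'c', 'd', 'e'] -> ['e', 'a', 'b', 'c', 'd']
'c': index 3 in ['e', 'a', 'b', 'c', 'd'] -> ['c', 'e', 'a', 'b', 'd']
'b': index 3 in ['c', 'e', 'a', 'b', 'd'] -> ['b', 'c', 'e', 'a', 'd']
'e': index 2 in ['b', 'c', 'e', 'a', 'd'] -> ['e', 'b', 'c', 'a', 'd']
'a': index 3 in ['e', 'b', 'c', 'a', 'd'] -> ['a', 'e', 'b', 'c', 'd']
'e': index 1 in ['a', 'e', 'b', 'c', 'd'] -> ['e', 'a', 'b', 'c', 'd']
'a': index 1 in ['e', 'a', 'b', 'c', 'd'] -> ['a', 'e', 'b', 'c', 'd']
'b': index 2 in ['a', 'e', 'b', 'c', 'd'] -> ['b', 'a', 'e', 'c', 'd']
'd': index 4 in ['b', 'a', 'e', 'c', 'd'] -> ['d', 'b', 'a', 'e', 'c']


Output: [0, 0, 0, 4, 3, 3, 2, 3, 1, 1, 2, 4]


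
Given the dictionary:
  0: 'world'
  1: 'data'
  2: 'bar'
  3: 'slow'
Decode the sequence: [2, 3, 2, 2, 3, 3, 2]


Look up each index in the dictionary:
  2 -> 'bar'
  3 -> 'slow'
  2 -> 'bar'
  2 -> 'bar'
  3 -> 'slow'
  3 -> 'slow'
  2 -> 'bar'

Decoded: "bar slow bar bar slow slow bar"


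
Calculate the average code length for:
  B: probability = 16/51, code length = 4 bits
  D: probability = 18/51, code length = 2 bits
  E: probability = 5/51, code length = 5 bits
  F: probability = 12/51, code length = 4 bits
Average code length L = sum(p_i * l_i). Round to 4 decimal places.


Weighted contributions p_i * l_i:
  B: (16/51) * 4 = 64/51
  D: (18/51) * 2 = 36/51
  E: (5/51) * 5 = 25/51
  F: (12/51) * 4 = 48/51
Sum = (64 + 36 + 25 + 48)/51 = 173/51

L = 173/51 = 3.3922 bits/symbol


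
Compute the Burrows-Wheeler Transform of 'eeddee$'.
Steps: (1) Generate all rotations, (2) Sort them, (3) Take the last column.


Rotations (sorted):
  0: $eeddee -> last char: e
  1: ddee$ee -> last char: e
  2: dee$eed -> last char: d
  3: e$eedde -> last char: e
  4: eddee$e -> last char: e
  5: ee$eedd -> last char: d
  6: eeddee$ -> last char: $


BWT = eedeed$


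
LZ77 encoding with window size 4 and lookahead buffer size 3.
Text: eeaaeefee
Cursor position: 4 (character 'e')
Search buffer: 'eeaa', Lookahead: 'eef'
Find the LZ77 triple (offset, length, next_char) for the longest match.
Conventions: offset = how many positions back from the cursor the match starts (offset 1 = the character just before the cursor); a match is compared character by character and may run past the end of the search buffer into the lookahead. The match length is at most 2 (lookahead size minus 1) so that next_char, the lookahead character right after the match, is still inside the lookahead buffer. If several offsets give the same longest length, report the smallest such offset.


Try each offset into the search buffer:
  offset=1 (pos 3, char 'a'): match length 0
  offset=2 (pos 2, char 'a'): match length 0
  offset=3 (pos 1, char 'e'): match length 1
  offset=4 (pos 0, char 'e'): match length 2
Longest match has length 2 at offset 4.
next_char = character at position 4 + 2 = 6 -> 'f'

Best match: offset=4, length=2 (matching 'ee' starting at position 0)
LZ77 triple: (4, 2, 'f')


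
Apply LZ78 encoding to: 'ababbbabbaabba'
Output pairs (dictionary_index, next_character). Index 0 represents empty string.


LZ78 encoding steps:
Dictionary: {0: ''}
Step 1: w='' (idx 0), next='a' -> output (0, 'a'), add 'a' as idx 1
Step 2: w='' (idx 0), next='b' -> output (0, 'b'), add 'b' as idx 2
Step 3: w='a' (idx 1), next='b' -> output (1, 'b'), add 'ab' as idx 3
Step 4: w='b' (idx 2), next='b' -> output (2, 'b'), add 'bb' as idx 4
Step 5: w='ab' (idx 3), next='b' -> output (3, 'b'), add 'abb' as idx 5
Step 6: w='a' (idx 1), next='a' -> output (1, 'a'), add 'aa' as idx 6
Step 7: w='bb' (idx 4), next='a' -> output (4, 'a'), add 'bba' as idx 7


Encoded: [(0, 'a'), (0, 'b'), (1, 'b'), (2, 'b'), (3, 'b'), (1, 'a'), (4, 'a')]


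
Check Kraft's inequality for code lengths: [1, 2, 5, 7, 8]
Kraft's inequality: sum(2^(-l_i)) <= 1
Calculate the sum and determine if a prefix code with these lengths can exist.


Sum = 2^(-1) + 2^(-2) + 2^(-5) + 2^(-7) + 2^(-8)
    = 0.5 + 0.25 + 0.03125 + 0.0078125 + 0.00390625
    = 203/256 = 0.79296875
Since 0.79296875 <= 1, Kraft's inequality IS satisfied.
A prefix code with these lengths CAN exist.

Kraft sum = 0.79296875. Satisfied.


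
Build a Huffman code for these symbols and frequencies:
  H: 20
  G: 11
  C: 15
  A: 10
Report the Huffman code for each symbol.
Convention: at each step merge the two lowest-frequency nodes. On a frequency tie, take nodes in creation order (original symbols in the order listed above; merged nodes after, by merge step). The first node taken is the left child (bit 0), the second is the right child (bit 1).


Huffman tree construction:
Step 1: Merge A(10) + G(11) = 21
Step 2: Merge C(15) + H(20) = 35
Step 3: Merge (A+G)(21) + (C+H)(35) = 56
Read each symbol's code off the tree from the root (left child = 0, right child = 1).

Codes:
  H: 11 (length 2)
  G: 01 (length 2)
  C: 10 (length 2)
  A: 00 (length 2)
Average code length: 112/56 = 2.0000 bits/symbol


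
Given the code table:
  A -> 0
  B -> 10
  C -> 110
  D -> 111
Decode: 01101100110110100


Decoding:
0 -> A
110 -> C
110 -> C
0 -> A
110 -> C
110 -> C
10 -> B
0 -> A


Result: ACCACCBA


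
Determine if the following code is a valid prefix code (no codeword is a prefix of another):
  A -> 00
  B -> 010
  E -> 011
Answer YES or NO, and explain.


Checking each pair (does one codeword prefix another?):
  A='00' vs B='010': no prefix
  A='00' vs E='011': no prefix
  B='010' vs A='00': no prefix
  B='010' vs E='011': no prefix
  E='011' vs A='00': no prefix
  E='011' vs B='010': no prefix
No violation found over all pairs.

YES -- this is a valid prefix code. No codeword is a prefix of any other codeword.


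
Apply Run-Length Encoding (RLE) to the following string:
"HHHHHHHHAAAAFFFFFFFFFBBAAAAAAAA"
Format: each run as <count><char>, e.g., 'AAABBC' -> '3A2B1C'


Scanning runs left to right:
  i=0: run of 'H' x 8 -> '8H'
  i=8: run of 'A' x 4 -> '4A'
  i=12: run of 'F' x 9 -> '9F'
  i=21: run of 'B' x 2 -> '2B'
  i=23: run of 'A' x 8 -> '8A'

RLE = 8H4A9F2B8A


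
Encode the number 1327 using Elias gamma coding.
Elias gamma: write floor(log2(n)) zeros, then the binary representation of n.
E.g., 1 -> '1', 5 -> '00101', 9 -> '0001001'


num_bits = floor(log2(1327)) + 1 = 11
leading_zeros = num_bits - 1 = 10
binary(1327) = 10100101111

Elias gamma(1327) = '0000000000' + '10100101111' = 000000000010100101111 (21 bits)


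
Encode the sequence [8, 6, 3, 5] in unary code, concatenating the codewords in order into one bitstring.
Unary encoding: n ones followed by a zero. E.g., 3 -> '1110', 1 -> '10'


Encode each number as n ones followed by a terminating 0:
  8 -> 111111110 (9 bits)
  6 -> 1111110 (7 bits)
  3 -> 1110 (4 bits)
  5 -> 111110 (6 bits)
Total length = 9 + 7 + 4 + 6 = 26 bits.

Unary([8, 6, 3, 5]) = 11111111011111101110111110 (26 bits)


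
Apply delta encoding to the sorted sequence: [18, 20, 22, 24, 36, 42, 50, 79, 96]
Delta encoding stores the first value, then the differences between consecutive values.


First value: 18
Deltas:
  20 - 18 = 2
  22 - 20 = 2
  24 - 22 = 2
  36 - 24 = 12
  42 - 36 = 6
  50 - 42 = 8
  79 - 50 = 29
  96 - 79 = 17


Delta encoded: [18, 2, 2, 2, 12, 6, 8, 29, 17]


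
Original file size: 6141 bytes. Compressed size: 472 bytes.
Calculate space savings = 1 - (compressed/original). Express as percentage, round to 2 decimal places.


ratio = compressed/original = 472/6141 = 0.07686
savings = 1 - ratio = 1 - 0.07686 = 0.92314
as a percentage: 0.92314 * 100 = 92.31%

Space savings = 1 - 472/6141 = 92.31%


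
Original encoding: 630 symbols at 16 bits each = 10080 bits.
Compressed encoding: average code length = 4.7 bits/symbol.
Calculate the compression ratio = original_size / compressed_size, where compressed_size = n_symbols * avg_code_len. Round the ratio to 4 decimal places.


original_size = n_symbols * orig_bits = 630 * 16 = 10080 bits
compressed_size = n_symbols * avg_code_len = 630 * 4.7 = 2961.0 bits
ratio = original_size / compressed_size = 10080 / 2961.0 = 3.4043

Compression ratio = 3.4043


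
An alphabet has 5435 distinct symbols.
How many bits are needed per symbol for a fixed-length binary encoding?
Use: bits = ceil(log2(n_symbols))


log2(5435) = 12.4081
Bracket: 2^12 = 4096 < 5435 <= 2^13 = 8192
So ceil(log2(5435)) = 13

bits = ceil(log2(5435)) = ceil(12.4081) = 13 bits


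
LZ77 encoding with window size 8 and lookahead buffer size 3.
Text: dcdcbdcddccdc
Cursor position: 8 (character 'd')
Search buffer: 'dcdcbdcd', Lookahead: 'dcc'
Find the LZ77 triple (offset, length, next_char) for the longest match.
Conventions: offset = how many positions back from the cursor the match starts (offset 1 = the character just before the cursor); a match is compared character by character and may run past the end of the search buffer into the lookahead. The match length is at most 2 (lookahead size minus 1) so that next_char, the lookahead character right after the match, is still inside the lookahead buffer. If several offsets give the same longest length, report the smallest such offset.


Try each offset into the search buffer:
  offset=1 (pos 7, char 'd'): match length 1
  offset=2 (pos 6, char 'c'): match length 0
  offset=3 (pos 5, char 'd'): match length 2
  offset=4 (pos 4, char 'b'): match length 0
  offset=5 (pos 3, char 'c'): match length 0
  offset=6 (pos 2, char 'd'): match length 2
  offset=7 (pos 1, char 'c'): match length 0
  offset=8 (pos 0, char 'd'): match length 2
Longest match has length 2, found at offsets 3, 6, 8; take the smallest, offset 3.
next_char = character at position 8 + 2 = 10 -> 'c'

Best match: offset=3, length=2 (matching 'dc' starting at position 5)
LZ77 triple: (3, 2, 'c')


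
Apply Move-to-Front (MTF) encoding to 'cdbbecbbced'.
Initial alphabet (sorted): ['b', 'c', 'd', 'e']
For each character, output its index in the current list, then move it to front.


MTF encoding:
'c': index 1 in ['b', 'c', 'd', 'e'] -> ['c', 'b', 'd', 'e']
'd': index 2 in ['c', 'b', 'd', 'e'] -> ['d', 'c', 'b', 'e']
'b': index 2 in ['d', 'c', 'b', 'e'] -> ['b', 'd', 'c', 'e']
'b': index 0 in ['b', 'd', 'c', 'e'] -> ['b', 'd', 'c', 'e']
'e': index 3 in ['b', 'd', 'c', 'e'] -> ['e', 'b', 'd', 'c']
'c': index 3 in ['e', 'b', 'd', 'c'] -> ['c', 'e', 'b', 'd']
'b': index 2 in ['c', 'e', 'b', 'd'] -> ['b', 'c', 'e', 'd']
'b': index 0 in ['b', 'c', 'e', 'd'] -> ['b', 'c', 'e', 'd']
'c': index 1 in ['b', 'c', 'e', 'd'] -> ['c', 'b', 'e', 'd']
'e': index 2 in ['c', 'b', 'e', 'd'] -> ['e', 'c', 'b', 'd']
'd': index 3 in ['e', 'c', 'b', 'd'] -> ['d', 'e', 'c', 'b']


Output: [1, 2, 2, 0, 3, 3, 2, 0, 1, 2, 3]


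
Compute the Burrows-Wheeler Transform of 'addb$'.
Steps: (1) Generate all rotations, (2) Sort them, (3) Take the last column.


Rotations (sorted):
  0: $addb -> last char: b
  1: addb$ -> last char: $
  2: b$add -> last char: d
  3: db$ad -> last char: d
  4: ddb$a -> last char: a


BWT = b$dda


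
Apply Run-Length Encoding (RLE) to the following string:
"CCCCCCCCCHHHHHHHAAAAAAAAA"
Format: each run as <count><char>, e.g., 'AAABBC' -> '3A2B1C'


Scanning runs left to right:
  i=0: run of 'C' x 9 -> '9C'
  i=9: run of 'H' x 7 -> '7H'
  i=16: run of 'A' x 9 -> '9A'

RLE = 9C7H9A


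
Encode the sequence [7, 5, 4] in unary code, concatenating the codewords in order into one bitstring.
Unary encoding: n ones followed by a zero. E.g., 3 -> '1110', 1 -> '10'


Encode each number as n ones followed by a terminating 0:
  7 -> 11111110 (8 bits)
  5 -> 111110 (6 bits)
  4 -> 11110 (5 bits)
Total length = 8 + 6 + 5 = 19 bits.

Unary([7, 5, 4]) = 1111111011111011110 (19 bits)


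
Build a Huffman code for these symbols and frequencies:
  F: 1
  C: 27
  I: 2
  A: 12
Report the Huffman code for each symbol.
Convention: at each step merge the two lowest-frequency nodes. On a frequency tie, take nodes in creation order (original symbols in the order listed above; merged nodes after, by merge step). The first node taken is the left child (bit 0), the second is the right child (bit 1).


Huffman tree construction:
Step 1: Merge F(1) + I(2) = 3
Step 2: Merge (F+I)(3) + A(12) = 15
Step 3: Merge ((F+I)+A)(15) + C(27) = 42
Read each symbol's code off the tree from the root (left child = 0, right child = 1).

Codes:
  F: 000 (length 3)
  C: 1 (length 1)
  I: 001 (length 3)
  A: 01 (length 2)
Average code length: 60/42 = 1.4286 bits/symbol


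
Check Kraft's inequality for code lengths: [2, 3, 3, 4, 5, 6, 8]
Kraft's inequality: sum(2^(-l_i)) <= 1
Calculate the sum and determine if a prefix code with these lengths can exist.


Sum = 2^(-2) + 2^(-3) + 2^(-3) + 2^(-4) + 2^(-5) + 2^(-6) + 2^(-8)
    = 0.25 + 0.125 + 0.125 + 0.0625 + 0.03125 + 0.015625 + 0.00390625
    = 157/256 = 0.61328125
Since 0.61328125 <= 1, Kraft's inequality IS satisfied.
A prefix code with these lengths CAN exist.

Kraft sum = 0.61328125. Satisfied.


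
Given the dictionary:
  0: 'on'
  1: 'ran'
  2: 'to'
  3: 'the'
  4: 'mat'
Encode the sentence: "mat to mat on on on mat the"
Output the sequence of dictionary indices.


Look up each word in the dictionary:
  'mat' -> 4
  'to' -> 2
  'mat' -> 4
  'on' -> 0
  'on' -> 0
  'on' -> 0
  'mat' -> 4
  'the' -> 3

Encoded: [4, 2, 4, 0, 0, 0, 4, 3]


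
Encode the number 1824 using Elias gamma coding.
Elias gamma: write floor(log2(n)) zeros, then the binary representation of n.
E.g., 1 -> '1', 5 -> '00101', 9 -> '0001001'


num_bits = floor(log2(1824)) + 1 = 11
leading_zeros = num_bits - 1 = 10
binary(1824) = 11100100000

Elias gamma(1824) = '0000000000' + '11100100000' = 000000000011100100000 (21 bits)


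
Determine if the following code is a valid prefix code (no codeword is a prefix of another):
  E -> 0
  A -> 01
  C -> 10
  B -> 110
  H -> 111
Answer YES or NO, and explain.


Checking each pair (does one codeword prefix another?):
  E='0' vs A='01': prefix -- VIOLATION

NO -- this is NOT a valid prefix code. E (0) is a prefix of A (01).


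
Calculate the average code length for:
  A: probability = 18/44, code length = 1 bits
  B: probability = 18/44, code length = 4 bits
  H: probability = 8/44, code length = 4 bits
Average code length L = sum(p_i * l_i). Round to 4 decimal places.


Weighted contributions p_i * l_i:
  A: (18/44) * 1 = 18/44
  B: (18/44) * 4 = 72/44
  H: (8/44) * 4 = 32/44
Sum = (18 + 72 + 32)/44 = 122/44

L = 122/44 = 2.7727 bits/symbol


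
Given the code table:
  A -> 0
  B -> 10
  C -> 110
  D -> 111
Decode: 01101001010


Decoding:
0 -> A
110 -> C
10 -> B
0 -> A
10 -> B
10 -> B


Result: ACBABB


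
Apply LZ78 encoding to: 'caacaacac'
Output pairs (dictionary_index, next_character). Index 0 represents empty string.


LZ78 encoding steps:
Dictionary: {0: ''}
Step 1: w='' (idx 0), next='c' -> output (0, 'c'), add 'c' as idx 1
Step 2: w='' (idx 0), next='a' -> output (0, 'a'), add 'a' as idx 2
Step 3: w='a' (idx 2), next='c' -> output (2, 'c'), add 'ac' as idx 3
Step 4: w='a' (idx 2), next='a' -> output (2, 'a'), add 'aa' as idx 4
Step 5: w='c' (idx 1), next='a' -> output (1, 'a'), add 'ca' as idx 5
Step 6: w='c' (idx 1), end of input -> output (1, '')


Encoded: [(0, 'c'), (0, 'a'), (2, 'c'), (2, 'a'), (1, 'a'), (1, '')]


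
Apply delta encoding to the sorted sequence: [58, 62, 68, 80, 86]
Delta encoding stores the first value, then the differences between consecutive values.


First value: 58
Deltas:
  62 - 58 = 4
  68 - 62 = 6
  80 - 68 = 12
  86 - 80 = 6


Delta encoded: [58, 4, 6, 12, 6]


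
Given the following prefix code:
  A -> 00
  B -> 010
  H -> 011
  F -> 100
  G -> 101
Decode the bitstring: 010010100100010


Decoding step by step:
Bits 010 -> B
Bits 010 -> B
Bits 100 -> F
Bits 100 -> F
Bits 010 -> B


Decoded message: BBFFB


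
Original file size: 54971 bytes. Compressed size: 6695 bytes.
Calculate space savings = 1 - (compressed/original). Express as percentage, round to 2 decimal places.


ratio = compressed/original = 6695/54971 = 0.121791
savings = 1 - ratio = 1 - 0.121791 = 0.878209
as a percentage: 0.878209 * 100 = 87.82%

Space savings = 1 - 6695/54971 = 87.82%


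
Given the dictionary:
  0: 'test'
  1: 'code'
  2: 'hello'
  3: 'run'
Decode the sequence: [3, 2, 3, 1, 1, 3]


Look up each index in the dictionary:
  3 -> 'run'
  2 -> 'hello'
  3 -> 'run'
  1 -> 'code'
  1 -> 'code'
  3 -> 'run'

Decoded: "run hello run code code run"


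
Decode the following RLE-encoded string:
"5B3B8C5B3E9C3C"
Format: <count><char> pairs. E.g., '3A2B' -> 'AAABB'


Expanding each <count><char> pair:
  5B -> 'BBBBB'
  3B -> 'BBB'
  8C -> 'CCCCCCCC'
  5B -> 'BBBBB'
  3E -> 'EEE'
  9C -> 'CCCCCCCCC'
  3C -> 'CCC'

Decoded = BBBBBBBBCCCCCCCCBBBBBEEECCCCCCCCCCCC


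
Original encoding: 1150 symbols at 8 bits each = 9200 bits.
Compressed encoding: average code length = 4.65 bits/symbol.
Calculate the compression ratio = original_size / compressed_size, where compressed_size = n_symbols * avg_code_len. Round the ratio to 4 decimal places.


original_size = n_symbols * orig_bits = 1150 * 8 = 9200 bits
compressed_size = n_symbols * avg_code_len = 1150 * 4.65 = 5347.5 bits
ratio = original_size / compressed_size = 9200 / 5347.5 = 1.7204

Compression ratio = 1.7204


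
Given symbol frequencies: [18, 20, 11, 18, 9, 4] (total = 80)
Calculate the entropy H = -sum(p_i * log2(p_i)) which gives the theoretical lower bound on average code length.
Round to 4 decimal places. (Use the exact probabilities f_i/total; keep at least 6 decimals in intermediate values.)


Per-symbol terms -p_i * log2(p_i) with p_i = f_i/80:
  p = 18/80 = 0.225000: log2(p) = -2.152003, -p*log2(p) = 0.484201
  p = 20/80 = 0.250000: log2(p) = -2.000000, -p*log2(p) = 0.500000
  p = 11/80 = 0.137500: log2(p) = -2.862496, -p*log2(p) = 0.393593
  p = 18/80 = 0.225000: log2(p) = -2.152003, -p*log2(p) = 0.484201
  p = 9/80 = 0.112500: log2(p) = -3.152003, -p*log2(p) = 0.354600
  p = 4/80 = 0.050000: log2(p) = -4.321928, -p*log2(p) = 0.216096
H = 0.484201 + 0.500000 + 0.393593 + 0.484201 + 0.354600 + 0.216096 = 2.432691

H = 2.4327 bits/symbol


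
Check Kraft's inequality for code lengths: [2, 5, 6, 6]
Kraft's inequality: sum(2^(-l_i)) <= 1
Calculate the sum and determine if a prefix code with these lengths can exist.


Sum = 2^(-2) + 2^(-5) + 2^(-6) + 2^(-6)
    = 0.25 + 0.03125 + 0.015625 + 0.015625
    = 20/64 = 0.3125
Since 0.3125 <= 1, Kraft's inequality IS satisfied.
A prefix code with these lengths CAN exist.

Kraft sum = 0.3125. Satisfied.


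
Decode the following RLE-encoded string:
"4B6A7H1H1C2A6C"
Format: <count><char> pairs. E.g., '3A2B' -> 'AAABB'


Expanding each <count><char> pair:
  4B -> 'BBBB'
  6A -> 'AAAAAA'
  7H -> 'HHHHHHH'
  1H -> 'H'
  1C -> 'C'
  2A -> 'AA'
  6C -> 'CCCCCC'

Decoded = BBBBAAAAAAHHHHHHHHCAACCCCCC


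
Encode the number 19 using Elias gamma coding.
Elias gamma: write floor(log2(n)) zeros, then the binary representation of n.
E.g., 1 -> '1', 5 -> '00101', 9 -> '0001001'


num_bits = floor(log2(19)) + 1 = 5
leading_zeros = num_bits - 1 = 4
binary(19) = 10011

Elias gamma(19) = '0000' + '10011' = 000010011 (9 bits)


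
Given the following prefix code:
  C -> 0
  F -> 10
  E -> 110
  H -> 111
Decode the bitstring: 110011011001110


Decoding step by step:
Bits 110 -> E
Bits 0 -> C
Bits 110 -> E
Bits 110 -> E
Bits 0 -> C
Bits 111 -> H
Bits 0 -> C


Decoded message: ECEECHC


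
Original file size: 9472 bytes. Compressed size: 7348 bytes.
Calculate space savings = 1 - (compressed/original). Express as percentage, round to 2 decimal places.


ratio = compressed/original = 7348/9472 = 0.77576
savings = 1 - ratio = 1 - 0.77576 = 0.22424
as a percentage: 0.22424 * 100 = 22.42%

Space savings = 1 - 7348/9472 = 22.42%


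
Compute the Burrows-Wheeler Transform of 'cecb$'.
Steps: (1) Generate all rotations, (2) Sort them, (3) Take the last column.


Rotations (sorted):
  0: $cecb -> last char: b
  1: b$cec -> last char: c
  2: cb$ce -> last char: e
  3: cecb$ -> last char: $
  4: ecb$c -> last char: c


BWT = bce$c


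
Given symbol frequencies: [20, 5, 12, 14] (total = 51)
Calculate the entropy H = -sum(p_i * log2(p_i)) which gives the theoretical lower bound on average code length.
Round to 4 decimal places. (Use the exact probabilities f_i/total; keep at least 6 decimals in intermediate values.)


Per-symbol terms -p_i * log2(p_i) with p_i = f_i/51:
  p = 20/51 = 0.392157: log2(p) = -1.350497, -p*log2(p) = 0.529607
  p = 5/51 = 0.098039: log2(p) = -3.350497, -p*log2(p) = 0.328480
  p = 12/51 = 0.235294: log2(p) = -2.087463, -p*log2(p) = 0.491168
  p = 14/51 = 0.274510: log2(p) = -1.865070, -p*log2(p) = 0.511980
H = 0.529607 + 0.328480 + 0.491168 + 0.511980 = 1.861235

H = 1.8612 bits/symbol


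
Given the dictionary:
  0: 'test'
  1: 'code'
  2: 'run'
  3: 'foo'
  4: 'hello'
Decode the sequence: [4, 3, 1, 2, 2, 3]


Look up each index in the dictionary:
  4 -> 'hello'
  3 -> 'foo'
  1 -> 'code'
  2 -> 'run'
  2 -> 'run'
  3 -> 'foo'

Decoded: "hello foo code run run foo"


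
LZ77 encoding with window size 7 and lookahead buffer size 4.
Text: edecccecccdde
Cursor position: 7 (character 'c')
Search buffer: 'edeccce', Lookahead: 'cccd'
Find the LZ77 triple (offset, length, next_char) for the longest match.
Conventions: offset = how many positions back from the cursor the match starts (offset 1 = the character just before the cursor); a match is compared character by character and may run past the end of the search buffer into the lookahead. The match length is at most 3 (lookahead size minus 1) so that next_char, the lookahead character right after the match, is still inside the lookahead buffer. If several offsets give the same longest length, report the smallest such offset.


Try each offset into the search buffer:
  offset=1 (pos 6, char 'e'): match length 0
  offset=2 (pos 5, char 'c'): match length 1
  offset=3 (pos 4, char 'c'): match length 2
  offset=4 (pos 3, char 'c'): match length 3
  offset=5 (pos 2, char 'e'): match length 0
  offset=6 (pos 1, char 'd'): match length 0
  offset=7 (pos 0, char 'e'): match length 0
Longest match has length 3 at offset 4.
next_char = character at position 7 + 3 = 10 -> 'd'

Best match: offset=4, length=3 (matching 'ccc' starting at position 3)
LZ77 triple: (4, 3, 'd')


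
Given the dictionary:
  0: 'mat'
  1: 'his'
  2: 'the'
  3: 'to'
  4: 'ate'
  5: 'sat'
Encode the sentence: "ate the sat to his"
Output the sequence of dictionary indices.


Look up each word in the dictionary:
  'ate' -> 4
  'the' -> 2
  'sat' -> 5
  'to' -> 3
  'his' -> 1

Encoded: [4, 2, 5, 3, 1]


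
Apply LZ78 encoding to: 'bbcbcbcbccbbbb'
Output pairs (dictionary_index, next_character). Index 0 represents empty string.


LZ78 encoding steps:
Dictionary: {0: ''}
Step 1: w='' (idx 0), next='b' -> output (0, 'b'), add 'b' as idx 1
Step 2: w='b' (idx 1), next='c' -> output (1, 'c'), add 'bc' as idx 2
Step 3: w='bc' (idx 2), next='b' -> output (2, 'b'), add 'bcb' as idx 3
Step 4: w='' (idx 0), next='c' -> output (0, 'c'), add 'c' as idx 4
Step 5: w='bc' (idx 2), next='c' -> output (2, 'c'), add 'bcc' as idx 5
Step 6: w='b' (idx 1), next='b' -> output (1, 'b'), add 'bb' as idx 6
Step 7: w='bb' (idx 6), end of input -> output (6, '')


Encoded: [(0, 'b'), (1, 'c'), (2, 'b'), (0, 'c'), (2, 'c'), (1, 'b'), (6, '')]


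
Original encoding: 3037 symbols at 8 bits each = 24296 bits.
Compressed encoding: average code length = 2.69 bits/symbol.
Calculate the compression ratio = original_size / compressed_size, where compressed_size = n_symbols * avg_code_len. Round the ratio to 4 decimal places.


original_size = n_symbols * orig_bits = 3037 * 8 = 24296 bits
compressed_size = n_symbols * avg_code_len = 3037 * 2.69 = 8169.53 bits
ratio = original_size / compressed_size = 24296 / 8169.53 = 2.974

Compression ratio = 2.974


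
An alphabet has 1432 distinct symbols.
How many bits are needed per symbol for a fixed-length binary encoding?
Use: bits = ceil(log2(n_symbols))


log2(1432) = 10.4838
Bracket: 2^10 = 1024 < 1432 <= 2^11 = 2048
So ceil(log2(1432)) = 11

bits = ceil(log2(1432)) = ceil(10.4838) = 11 bits


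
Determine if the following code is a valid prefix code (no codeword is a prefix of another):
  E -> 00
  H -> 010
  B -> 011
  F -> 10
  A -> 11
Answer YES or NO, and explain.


Checking each pair (does one codeword prefix another?):
  E='00' vs H='010': no prefix
  E='00' vs B='011': no prefix
  E='00' vs F='10': no prefix
  E='00' vs A='11': no prefix
  H='010' vs E='00': no prefix
  H='010' vs B='011': no prefix
  H='010' vs F='10': no prefix
  H='010' vs A='11': no prefix
  B='011' vs E='00': no prefix
  B='011' vs H='010': no prefix
  B='011' vs F='10': no prefix
  B='011' vs A='11': no prefix
  F='10' vs E='00': no prefix
  F='10' vs H='010': no prefix
  F='10' vs B='011': no prefix
  F='10' vs A='11': no prefix
  A='11' vs E='00': no prefix
  A='11' vs H='010': no prefix
  A='11' vs B='011': no prefix
  A='11' vs F='10': no prefix
No violation found over all pairs.

YES -- this is a valid prefix code. No codeword is a prefix of any other codeword.


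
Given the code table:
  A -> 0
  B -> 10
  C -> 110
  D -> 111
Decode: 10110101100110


Decoding:
10 -> B
110 -> C
10 -> B
110 -> C
0 -> A
110 -> C


Result: BCBCAC


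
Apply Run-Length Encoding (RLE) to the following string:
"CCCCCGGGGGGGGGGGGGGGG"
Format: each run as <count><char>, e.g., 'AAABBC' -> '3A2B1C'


Scanning runs left to right:
  i=0: run of 'C' x 5 -> '5C'
  i=5: run of 'G' x 16 -> '16G'

RLE = 5C16G


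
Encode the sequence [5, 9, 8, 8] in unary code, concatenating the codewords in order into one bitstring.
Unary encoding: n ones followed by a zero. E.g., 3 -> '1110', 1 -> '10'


Encode each number as n ones followed by a terminating 0:
  5 -> 111110 (6 bits)
  9 -> 1111111110 (10 bits)
  8 -> 111111110 (9 bits)
  8 -> 111111110 (9 bits)
Total length = 6 + 10 + 9 + 9 = 34 bits.

Unary([5, 9, 8, 8]) = 1111101111111110111111110111111110 (34 bits)


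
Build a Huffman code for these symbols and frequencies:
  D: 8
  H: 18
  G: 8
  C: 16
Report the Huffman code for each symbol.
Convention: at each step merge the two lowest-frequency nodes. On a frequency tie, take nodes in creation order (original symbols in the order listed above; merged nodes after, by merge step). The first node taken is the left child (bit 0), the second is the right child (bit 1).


Huffman tree construction:
Step 1: Merge D(8) + G(8) = 16
Step 2: Merge C(16) + (D+G)(16) = 32
Step 3: Merge H(18) + (C+(D+G))(32) = 50
Read each symbol's code off the tree from the root (left child = 0, right child = 1).

Codes:
  D: 110 (length 3)
  H: 0 (length 1)
  G: 111 (length 3)
  C: 10 (length 2)
Average code length: 98/50 = 1.9600 bits/symbol


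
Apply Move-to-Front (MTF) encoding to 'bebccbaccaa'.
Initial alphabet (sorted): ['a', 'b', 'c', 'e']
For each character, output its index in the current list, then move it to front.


MTF encoding:
'b': index 1 in ['a', 'b', 'c', 'e'] -> ['b', 'a', 'c', 'e']
'e': index 3 in ['b', 'a', 'c', 'e'] -> ['e', 'b', 'a', 'c']
'b': index 1 in ['e', 'b', 'a', 'c'] -> ['b', 'e', 'a', 'c']
'c': index 3 in ['b', 'e', 'a', 'c'] -> ['c', 'b', 'e', 'a']
'c': index 0 in ['c', 'b', 'e', 'a'] -> ['c', 'b', 'e', 'a']
'b': index 1 in ['c', 'b', 'e', 'a'] -> ['b', 'c', 'e', 'a']
'a': index 3 in ['b', 'c', 'e', 'a'] -> ['a', 'b', 'c', 'e']
'c': index 2 in ['a', 'b', 'c', 'e'] -> ['c', 'a', 'b', 'e']
'c': index 0 in ['c', 'a', 'b', 'e'] -> ['c', 'a', 'b', 'e']
'a': index 1 in ['c', 'a', 'b', 'e'] -> ['a', 'c', 'b', 'e']
'a': index 0 in ['a', 'c', 'b', 'e'] -> ['a', 'c', 'b', 'e']


Output: [1, 3, 1, 3, 0, 1, 3, 2, 0, 1, 0]


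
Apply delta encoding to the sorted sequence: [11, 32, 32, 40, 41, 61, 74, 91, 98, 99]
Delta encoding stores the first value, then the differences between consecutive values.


First value: 11
Deltas:
  32 - 11 = 21
  32 - 32 = 0
  40 - 32 = 8
  41 - 40 = 1
  61 - 41 = 20
  74 - 61 = 13
  91 - 74 = 17
  98 - 91 = 7
  99 - 98 = 1


Delta encoded: [11, 21, 0, 8, 1, 20, 13, 17, 7, 1]


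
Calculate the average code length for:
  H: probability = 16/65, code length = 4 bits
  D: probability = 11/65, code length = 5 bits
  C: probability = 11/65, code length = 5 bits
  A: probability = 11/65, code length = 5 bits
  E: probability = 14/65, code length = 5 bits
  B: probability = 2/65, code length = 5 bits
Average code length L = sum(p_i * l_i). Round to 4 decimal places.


Weighted contributions p_i * l_i:
  H: (16/65) * 4 = 64/65
  D: (11/65) * 5 = 55/65
  C: (11/65) * 5 = 55/65
  A: (11/65) * 5 = 55/65
  E: (14/65) * 5 = 70/65
  B: (2/65) * 5 = 10/65
Sum = (64 + 55 + 55 + 55 + 70 + 10)/65 = 309/65

L = 309/65 = 4.7538 bits/symbol


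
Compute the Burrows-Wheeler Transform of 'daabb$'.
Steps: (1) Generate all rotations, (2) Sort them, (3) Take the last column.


Rotations (sorted):
  0: $daabb -> last char: b
  1: aabb$d -> last char: d
  2: abb$da -> last char: a
  3: b$daab -> last char: b
  4: bb$daa -> last char: a
  5: daabb$ -> last char: $


BWT = bdaba$


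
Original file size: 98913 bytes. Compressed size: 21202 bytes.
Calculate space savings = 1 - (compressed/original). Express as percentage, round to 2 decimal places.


ratio = compressed/original = 21202/98913 = 0.21435
savings = 1 - ratio = 1 - 0.21435 = 0.78565
as a percentage: 0.78565 * 100 = 78.57%

Space savings = 1 - 21202/98913 = 78.57%


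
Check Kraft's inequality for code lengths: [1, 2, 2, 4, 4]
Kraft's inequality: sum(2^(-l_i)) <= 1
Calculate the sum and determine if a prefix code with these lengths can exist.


Sum = 2^(-1) + 2^(-2) + 2^(-2) + 2^(-4) + 2^(-4)
    = 0.5 + 0.25 + 0.25 + 0.0625 + 0.0625
    = 18/16 = 1.125
Since 1.125 > 1, Kraft's inequality is NOT satisfied.
A prefix code with these lengths CANNOT exist.

Kraft sum = 1.125. Not satisfied.
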